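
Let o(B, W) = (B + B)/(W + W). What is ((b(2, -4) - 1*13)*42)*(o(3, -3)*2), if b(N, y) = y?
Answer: 1428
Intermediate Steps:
o(B, W) = B/W (o(B, W) = (2*B)/((2*W)) = (2*B)*(1/(2*W)) = B/W)
((b(2, -4) - 1*13)*42)*(o(3, -3)*2) = ((-4 - 1*13)*42)*((3/(-3))*2) = ((-4 - 13)*42)*((3*(-⅓))*2) = (-17*42)*(-1*2) = -714*(-2) = 1428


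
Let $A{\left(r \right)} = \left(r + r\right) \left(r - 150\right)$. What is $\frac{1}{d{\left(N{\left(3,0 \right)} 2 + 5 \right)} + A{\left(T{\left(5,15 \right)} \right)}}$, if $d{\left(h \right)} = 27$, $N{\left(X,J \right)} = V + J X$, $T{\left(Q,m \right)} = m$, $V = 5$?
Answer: $- \frac{1}{4023} \approx -0.00024857$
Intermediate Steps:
$N{\left(X,J \right)} = 5 + J X$
$A{\left(r \right)} = 2 r \left(-150 + r\right)$
$\frac{1}{d{\left(N{\left(3,0 \right)} 2 + 5 \right)} + A{\left(T{\left(5,15 \right)} \right)}} = \frac{1}{27 + 2 \cdot 15 \left(-150 + 15\right)} = \frac{1}{27 + 2 \cdot 15 \left(-135\right)} = \frac{1}{27 - 4050} = \frac{1}{-4023} = - \frac{1}{4023}$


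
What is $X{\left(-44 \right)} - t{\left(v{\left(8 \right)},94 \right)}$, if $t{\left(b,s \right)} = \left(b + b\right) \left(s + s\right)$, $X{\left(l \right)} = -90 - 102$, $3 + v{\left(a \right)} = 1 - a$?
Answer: $3568$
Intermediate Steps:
$v{\left(a \right)} = -2 - a$ ($v{\left(a \right)} = -3 - \left(-1 + a\right) = -2 - a$)
$X{\left(l \right)} = -192$
$t{\left(b,s \right)} = 4 b s$ ($t{\left(b,s \right)} = 2 b 2 s = 4 b s$)
$X{\left(-44 \right)} - t{\left(v{\left(8 \right)},94 \right)} = -192 - 4 \left(-2 - 8\right) 94 = -192 - 4 \left(-10\right) 94 = -192 - -3760 = -192 + 3760 = 3568$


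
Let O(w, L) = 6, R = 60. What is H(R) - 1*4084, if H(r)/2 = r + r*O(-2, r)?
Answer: -3244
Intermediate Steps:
H(r) = 14*r (H(r) = 2*(r + r*6) = 2*(r + 6*r) = 2*(7*r) = 14*r)
H(R) - 1*4084 = 14*60 - 1*4084 = 840 - 4084 = -3244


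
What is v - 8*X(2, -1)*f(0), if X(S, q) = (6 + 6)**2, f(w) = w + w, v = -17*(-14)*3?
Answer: 714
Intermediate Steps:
v = 714 (v = 238*3 = 714)
f(w) = 2*w
X(S, q) = 144 (X(S, q) = 12**2 = 144)
v - 8*X(2, -1)*f(0) = 714 - 8*144*2*0 = 714 - 1152*0 = 714 - 1*0 = 714 + 0 = 714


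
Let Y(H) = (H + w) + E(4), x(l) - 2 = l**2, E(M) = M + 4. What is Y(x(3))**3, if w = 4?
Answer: 12167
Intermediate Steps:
E(M) = 4 + M
x(l) = 2 + l**2
Y(H) = 12 + H (Y(H) = (H + 4) + (4 + 4) = (4 + H) + 8 = 12 + H)
Y(x(3))**3 = (12 + (2 + 3**2))**3 = (12 + (2 + 9))**3 = (12 + 11)**3 = 23**3 = 12167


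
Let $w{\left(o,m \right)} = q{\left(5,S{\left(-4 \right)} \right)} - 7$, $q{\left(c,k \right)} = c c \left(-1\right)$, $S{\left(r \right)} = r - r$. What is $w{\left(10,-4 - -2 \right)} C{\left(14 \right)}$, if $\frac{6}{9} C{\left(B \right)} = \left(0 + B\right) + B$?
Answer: $-1344$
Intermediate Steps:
$S{\left(r \right)} = 0$
$q{\left(c,k \right)} = - c^{2}$ ($q{\left(c,k \right)} = c^{2} \left(-1\right) = - c^{2}$)
$C{\left(B \right)} = 3 B$ ($C{\left(B \right)} = \frac{3 \left(\left(0 + B\right) + B\right)}{2} = \frac{3 \left(B + B\right)}{2} = \frac{3 \cdot 2 B}{2} = 3 B$)
$w{\left(o,m \right)} = -32$ ($w{\left(o,m \right)} = - 5^{2} - 7 = \left(-1\right) 25 - 7 = -25 - 7 = -32$)
$w{\left(10,-4 - -2 \right)} C{\left(14 \right)} = - 32 \cdot 3 \cdot 14 = \left(-32\right) 42 = -1344$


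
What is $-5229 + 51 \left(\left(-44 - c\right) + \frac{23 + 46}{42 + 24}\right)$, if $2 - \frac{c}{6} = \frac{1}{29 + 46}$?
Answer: $- \frac{4415181}{550} \approx -8027.6$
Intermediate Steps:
$c = \frac{298}{25}$ ($c = 12 - \frac{6}{29 + 46} = 12 - \frac{6}{75} = 12 - \frac{2}{25} = \frac{298}{25} \approx 11.92$)
$-5229 + 51 \left(\left(-44 - c\right) + \frac{23 + 46}{42 + 24}\right) = -5229 + 51 \left(\left(-44 - \frac{298}{25}\right) + \frac{23 + 46}{42 + 24}\right) = -5229 + 51 \left(\left(-44 - \frac{298}{25}\right) + \frac{69}{66}\right) = -5229 + 51 \left(- \frac{1398}{25} + 69 \cdot \frac{1}{66}\right) = -5229 + 51 \left(- \frac{1398}{25} + \frac{23}{22}\right) = -5229 + 51 \left(- \frac{30181}{550}\right) = -5229 - \frac{1539231}{550} = - \frac{4415181}{550}$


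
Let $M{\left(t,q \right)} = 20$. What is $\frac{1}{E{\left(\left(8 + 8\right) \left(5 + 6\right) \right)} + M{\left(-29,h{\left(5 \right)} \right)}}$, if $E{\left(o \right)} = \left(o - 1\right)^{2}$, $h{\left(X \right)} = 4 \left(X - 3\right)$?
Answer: $\frac{1}{30645} \approx 3.2632 \cdot 10^{-5}$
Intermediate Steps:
$h{\left(X \right)} = -12 + 4 X$ ($h{\left(X \right)} = 4 \left(-3 + X\right) = -12 + 4 X$)
$E{\left(o \right)} = \left(-1 + o\right)^{2}$
$\frac{1}{E{\left(\left(8 + 8\right) \left(5 + 6\right) \right)} + M{\left(-29,h{\left(5 \right)} \right)}} = \frac{1}{\left(-1 + \left(8 + 8\right) \left(5 + 6\right)\right)^{2} + 20} = \frac{1}{\left(-1 + 16 \cdot 11\right)^{2} + 20} = \frac{1}{\left(-1 + 176\right)^{2} + 20} = \frac{1}{175^{2} + 20} = \frac{1}{30625 + 20} = \frac{1}{30645}$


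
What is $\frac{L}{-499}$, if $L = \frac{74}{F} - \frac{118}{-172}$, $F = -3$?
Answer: $\frac{6187}{128742} \approx 0.048057$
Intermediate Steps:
$L = - \frac{6187}{258}$ ($L = \frac{74}{-3} - \frac{118}{-172} = 74 \left(- \frac{1}{3}\right) - - \frac{59}{86} = - \frac{74}{3} + \frac{59}{86} = - \frac{6187}{258} \approx -23.981$)
$\frac{L}{-499} = - \frac{6187}{258 \left(-499\right)} = \left(- \frac{6187}{258}\right) \left(- \frac{1}{499}\right) = \frac{6187}{128742}$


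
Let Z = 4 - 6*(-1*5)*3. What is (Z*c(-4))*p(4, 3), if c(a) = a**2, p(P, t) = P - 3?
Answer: 1504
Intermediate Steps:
p(P, t) = -3 + P
Z = 94 (Z = 4 - 6*(-5)*3 = 4 - (-30)*3 = 4 - 1*(-90) = 4 + 90 = 94)
(Z*c(-4))*p(4, 3) = (94*(-4)**2)*(-3 + 4) = (94*16)*1 = 1504*1 = 1504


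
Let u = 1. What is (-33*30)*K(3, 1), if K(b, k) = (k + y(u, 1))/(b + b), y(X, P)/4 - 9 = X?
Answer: -6765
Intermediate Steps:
y(X, P) = 36 + 4*X
K(b, k) = (40 + k)/(2*b) (K(b, k) = (k + (36 + 4*1))/(b + b) = (k + (36 + 4))/((2*b)) = (k + 40)*(1/(2*b)) = (40 + k)*(1/(2*b)) = (40 + k)/(2*b))
(-33*30)*K(3, 1) = (-33*30)*((½)*(40 + 1)/3) = -495*41/3 = -990*41/6 = -6765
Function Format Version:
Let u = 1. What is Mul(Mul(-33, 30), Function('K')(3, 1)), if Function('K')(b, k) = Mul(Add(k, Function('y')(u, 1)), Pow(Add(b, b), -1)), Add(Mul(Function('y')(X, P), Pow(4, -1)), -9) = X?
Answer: -6765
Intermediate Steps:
Function('y')(X, P) = Add(36, Mul(4, X))
Function('K')(b, k) = Mul(Rational(1, 2), Pow(b, -1), Add(40, k)) (Function('K')(b, k) = Mul(Add(k, Add(36, Mul(4, 1))), Pow(Add(b, b), -1)) = Mul(Add(k, Add(36, 4)), Pow(Mul(2, b), -1)) = Mul(Add(k, 40), Mul(Rational(1, 2), Pow(b, -1))) = Mul(Add(40, k), Mul(Rational(1, 2), Pow(b, -1))) = Mul(Rational(1, 2), Pow(b, -1), Add(40, k)))
Mul(Mul(-33, 30), Function('K')(3, 1)) = Mul(Mul(-33, 30), Mul(Rational(1, 2), Pow(3, -1), Add(40, 1))) = Mul(-990, Mul(Rational(1, 2), Rational(1, 3), 41)) = Mul(-990, Rational(41, 6)) = -6765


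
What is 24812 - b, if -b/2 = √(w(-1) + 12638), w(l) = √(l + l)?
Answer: 24812 + 2*√(12638 + I*√2) ≈ 25037.0 + 0.01258*I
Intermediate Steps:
w(l) = √2*√l (w(l) = √(2*l) = √2*√l)
b = -2*√(12638 + I*√2) (b = -2*√(√2*√(-1) + 12638) = -2*√(√2*I + 12638) = -2*√(I*√2 + 12638) = -2*√(12638 + I*√2) ≈ -224.84 - 0.01258*I)
24812 - b = 24812 - (-2)*√(12638 + I*√2) = 24812 + 2*√(12638 + I*√2)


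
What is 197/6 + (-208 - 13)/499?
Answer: 96977/2994 ≈ 32.390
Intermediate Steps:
197/6 + (-208 - 13)/499 = 197*(⅙) - 221*1/499 = 197/6 - 221/499 = 96977/2994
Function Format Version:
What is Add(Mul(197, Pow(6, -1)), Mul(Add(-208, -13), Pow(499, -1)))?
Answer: Rational(96977, 2994) ≈ 32.390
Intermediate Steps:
Add(Mul(197, Pow(6, -1)), Mul(Add(-208, -13), Pow(499, -1))) = Add(Mul(197, Rational(1, 6)), Mul(-221, Rational(1, 499))) = Add(Rational(197, 6), Rational(-221, 499)) = Rational(96977, 2994)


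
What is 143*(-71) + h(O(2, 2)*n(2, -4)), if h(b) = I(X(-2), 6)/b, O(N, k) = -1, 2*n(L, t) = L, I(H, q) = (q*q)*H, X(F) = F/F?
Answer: -10189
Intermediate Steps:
X(F) = 1
I(H, q) = H*q² (I(H, q) = q²*H = H*q²)
n(L, t) = L/2
h(b) = 36/b (h(b) = (1*6²)/b = (1*36)/b = 36/b)
143*(-71) + h(O(2, 2)*n(2, -4)) = 143*(-71) + 36/((-2/2)) = -10153 + 36/((-1*1)) = -10153 + 36/(-1) = -10153 + 36*(-1) = -10153 - 36 = -10189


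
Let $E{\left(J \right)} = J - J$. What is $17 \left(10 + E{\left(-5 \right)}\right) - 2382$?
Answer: $-2212$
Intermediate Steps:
$E{\left(J \right)} = 0$
$17 \left(10 + E{\left(-5 \right)}\right) - 2382 = 17 \left(10 + 0\right) - 2382 = 17 \cdot 10 - 2382 = 170 - 2382 = -2212$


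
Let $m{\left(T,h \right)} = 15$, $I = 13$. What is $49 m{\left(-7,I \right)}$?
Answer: $735$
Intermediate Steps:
$49 m{\left(-7,I \right)} = 49 \cdot 15 = 735$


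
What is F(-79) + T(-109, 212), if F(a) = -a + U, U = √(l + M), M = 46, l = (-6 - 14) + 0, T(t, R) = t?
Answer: -30 + √26 ≈ -24.901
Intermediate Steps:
l = -20 (l = -20 + 0 = -20)
U = √26 (U = √(-20 + 46) = √26 ≈ 5.0990)
F(a) = √26 - a (F(a) = -a + √26 = √26 - a)
F(-79) + T(-109, 212) = (√26 - 1*(-79)) - 109 = (√26 + 79) - 109 = (79 + √26) - 109 = -30 + √26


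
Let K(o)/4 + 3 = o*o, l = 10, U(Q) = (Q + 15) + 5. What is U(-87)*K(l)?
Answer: -25996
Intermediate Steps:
U(Q) = 20 + Q (U(Q) = (15 + Q) + 5 = 20 + Q)
K(o) = -12 + 4*o**2 (K(o) = -12 + 4*(o*o) = -12 + 4*o**2)
U(-87)*K(l) = (20 - 87)*(-12 + 4*10**2) = -67*(-12 + 4*100) = -67*(-12 + 400) = -67*388 = -25996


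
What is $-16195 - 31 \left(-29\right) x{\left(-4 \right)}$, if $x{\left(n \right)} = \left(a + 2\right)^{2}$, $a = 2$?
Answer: $-1811$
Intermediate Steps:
$x{\left(n \right)} = 16$ ($x{\left(n \right)} = \left(2 + 2\right)^{2} = 4^{2} = 16$)
$-16195 - 31 \left(-29\right) x{\left(-4 \right)} = -16195 - 31 \left(-29\right) 16 = -16195 - \left(-899\right) 16 = -16195 - -14384 = -16195 + 14384 = -1811$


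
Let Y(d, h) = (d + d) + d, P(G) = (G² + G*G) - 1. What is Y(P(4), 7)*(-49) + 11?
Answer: -4546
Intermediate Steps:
P(G) = -1 + 2*G² (P(G) = (G² + G²) - 1 = 2*G² - 1 = -1 + 2*G²)
Y(d, h) = 3*d (Y(d, h) = 2*d + d = 3*d)
Y(P(4), 7)*(-49) + 11 = (3*(-1 + 2*4²))*(-49) + 11 = (3*(-1 + 2*16))*(-49) + 11 = (3*(-1 + 32))*(-49) + 11 = (3*31)*(-49) + 11 = 93*(-49) + 11 = -4557 + 11 = -4546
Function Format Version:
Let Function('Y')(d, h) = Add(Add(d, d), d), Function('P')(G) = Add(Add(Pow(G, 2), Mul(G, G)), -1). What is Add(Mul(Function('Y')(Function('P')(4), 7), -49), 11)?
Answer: -4546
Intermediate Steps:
Function('P')(G) = Add(-1, Mul(2, Pow(G, 2))) (Function('P')(G) = Add(Add(Pow(G, 2), Pow(G, 2)), -1) = Add(Mul(2, Pow(G, 2)), -1) = Add(-1, Mul(2, Pow(G, 2))))
Function('Y')(d, h) = Mul(3, d) (Function('Y')(d, h) = Add(Mul(2, d), d) = Mul(3, d))
Add(Mul(Function('Y')(Function('P')(4), 7), -49), 11) = Add(Mul(Mul(3, Add(-1, Mul(2, Pow(4, 2)))), -49), 11) = Add(Mul(Mul(3, Add(-1, Mul(2, 16))), -49), 11) = Add(Mul(Mul(3, Add(-1, 32)), -49), 11) = Add(Mul(Mul(3, 31), -49), 11) = Add(Mul(93, -49), 11) = Add(-4557, 11) = -4546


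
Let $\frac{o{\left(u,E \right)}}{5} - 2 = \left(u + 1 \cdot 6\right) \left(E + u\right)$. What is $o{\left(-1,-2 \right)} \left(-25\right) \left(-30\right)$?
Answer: $-48750$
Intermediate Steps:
$o{\left(u,E \right)} = 10 + 5 \left(6 + u\right) \left(E + u\right)$ ($o{\left(u,E \right)} = 10 + 5 \left(u + 1 \cdot 6\right) \left(E + u\right) = 10 + 5 \left(u + 6\right) \left(E + u\right) = 10 + 5 \left(6 + u\right) \left(E + u\right)$)
$o{\left(-1,-2 \right)} \left(-25\right) \left(-30\right) = \left(10 + 5 \left(-1\right)^{2} + 30 \left(-2\right) + 30 \left(-1\right) + 5 \left(-2\right) \left(-1\right)\right) \left(-25\right) \left(-30\right) = \left(10 + 5 \cdot 1 - 60 - 30 + 10\right) \left(-25\right) \left(-30\right) = \left(10 + 5 - 60 - 30 + 10\right) \left(-25\right) \left(-30\right) = \left(-65\right) \left(-25\right) \left(-30\right) = 1625 \left(-30\right) = -48750$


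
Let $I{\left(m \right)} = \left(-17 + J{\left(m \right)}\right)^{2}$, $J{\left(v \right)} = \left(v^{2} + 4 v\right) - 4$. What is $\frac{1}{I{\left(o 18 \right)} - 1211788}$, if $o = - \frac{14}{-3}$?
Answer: $\frac{1}{53119853} \approx 1.8825 \cdot 10^{-8}$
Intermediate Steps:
$J{\left(v \right)} = -4 + v^{2} + 4 v$
$o = \frac{14}{3}$ ($o = \left(-14\right) \left(- \frac{1}{3}\right) = \frac{14}{3} \approx 4.6667$)
$I{\left(m \right)} = \left(-21 + m^{2} + 4 m\right)^{2}$ ($I{\left(m \right)} = \left(-17 + \left(-4 + m^{2} + 4 m\right)\right)^{2} = \left(-21 + m^{2} + 4 m\right)^{2}$)
$\frac{1}{I{\left(o 18 \right)} - 1211788} = \frac{1}{\left(-21 + \left(\frac{14}{3} \cdot 18\right)^{2} + 4 \cdot \frac{14}{3} \cdot 18\right)^{2} - 1211788} = \frac{1}{\left(-21 + 84^{2} + 4 \cdot 84\right)^{2} - 1211788} = \frac{1}{\left(-21 + 7056 + 336\right)^{2} - 1211788} = \frac{1}{7371^{2} - 1211788} = \frac{1}{54331641 - 1211788} = \frac{1}{53119853}$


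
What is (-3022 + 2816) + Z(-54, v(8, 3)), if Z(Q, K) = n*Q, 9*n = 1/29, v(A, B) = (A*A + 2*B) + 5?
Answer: -5980/29 ≈ -206.21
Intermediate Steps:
v(A, B) = 5 + A² + 2*B (v(A, B) = (A² + 2*B) + 5 = 5 + A² + 2*B)
n = 1/261 (n = (⅑)/29 = (⅑)*(1/29) = 1/261 ≈ 0.0038314)
Z(Q, K) = Q/261
(-3022 + 2816) + Z(-54, v(8, 3)) = (-3022 + 2816) + (1/261)*(-54) = -206 - 6/29 = -5980/29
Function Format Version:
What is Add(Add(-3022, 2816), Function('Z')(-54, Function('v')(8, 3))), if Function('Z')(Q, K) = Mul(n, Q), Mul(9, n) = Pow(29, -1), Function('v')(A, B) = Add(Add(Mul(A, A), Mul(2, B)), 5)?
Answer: Rational(-5980, 29) ≈ -206.21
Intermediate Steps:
Function('v')(A, B) = Add(5, Pow(A, 2), Mul(2, B)) (Function('v')(A, B) = Add(Add(Pow(A, 2), Mul(2, B)), 5) = Add(5, Pow(A, 2), Mul(2, B)))
n = Rational(1, 261) (n = Mul(Rational(1, 9), Pow(29, -1)) = Mul(Rational(1, 9), Rational(1, 29)) = Rational(1, 261) ≈ 0.0038314)
Function('Z')(Q, K) = Mul(Rational(1, 261), Q)
Add(Add(-3022, 2816), Function('Z')(-54, Function('v')(8, 3))) = Add(Add(-3022, 2816), Mul(Rational(1, 261), -54)) = Add(-206, Rational(-6, 29)) = Rational(-5980, 29)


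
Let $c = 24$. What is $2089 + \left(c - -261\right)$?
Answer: $2374$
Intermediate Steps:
$2089 + \left(c - -261\right) = 2089 + \left(24 - -261\right) = 2089 + \left(24 + 261\right) = 2089 + 285 = 2374$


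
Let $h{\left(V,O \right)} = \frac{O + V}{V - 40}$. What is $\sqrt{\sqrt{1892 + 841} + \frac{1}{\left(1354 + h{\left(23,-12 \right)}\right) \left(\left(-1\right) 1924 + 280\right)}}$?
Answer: $\frac{\sqrt{-17861101 + 39739382150724 \sqrt{2733}}}{6303918} \approx 7.2304$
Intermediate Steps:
$h{\left(V,O \right)} = \frac{O + V}{-40 + V}$
$\sqrt{\sqrt{1892 + 841} + \frac{1}{\left(1354 + h{\left(23,-12 \right)}\right) \left(\left(-1\right) 1924 + 280\right)}} = \sqrt{\sqrt{1892 + 841} + \frac{1}{\left(1354 + \frac{-12 + 23}{-40 + 23}\right) \left(\left(-1\right) 1924 + 280\right)}} = \sqrt{\sqrt{2733} + \frac{1}{\left(1354 + \frac{1}{-17} \cdot 11\right) \left(-1924 + 280\right)}} = \sqrt{\sqrt{2733} + \frac{1}{\left(1354 - \frac{11}{17}\right) \left(-1644\right)}} = \sqrt{\sqrt{2733} + \frac{1}{\frac{23007}{17} \left(-1644\right)}} = \sqrt{\sqrt{2733} + \frac{1}{- \frac{37823508}{17}}} = \sqrt{\sqrt{2733} - \frac{17}{37823508}} = \sqrt{- \frac{17}{37823508} + \sqrt{2733}}$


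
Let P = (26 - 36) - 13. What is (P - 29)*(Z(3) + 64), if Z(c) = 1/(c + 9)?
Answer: -9997/3 ≈ -3332.3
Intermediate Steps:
P = -23 (P = -10 - 13 = -23)
Z(c) = 1/(9 + c)
(P - 29)*(Z(3) + 64) = (-23 - 29)*(1/(9 + 3) + 64) = -52*(1/12 + 64) = -52*769/12 = -9997/3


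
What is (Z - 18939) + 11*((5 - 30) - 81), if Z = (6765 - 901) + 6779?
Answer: -7462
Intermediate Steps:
Z = 12643 (Z = 5864 + 6779 = 12643)
(Z - 18939) + 11*((5 - 30) - 81) = (12643 - 18939) + 11*((5 - 30) - 81) = -6296 + 11*(-25 - 81) = -6296 + 11*(-106) = -6296 - 1166 = -7462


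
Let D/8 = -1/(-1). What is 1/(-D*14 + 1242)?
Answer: 1/1130 ≈ 0.00088496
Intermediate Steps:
D = 8 (D = 8*(-1/(-1)) = 8*(-1*(-1)) = 8*1 = 8)
1/(-D*14 + 1242) = 1/(-1*8*14 + 1242) = 1/(-8*14 + 1242) = 1/(-112 + 1242) = 1/1130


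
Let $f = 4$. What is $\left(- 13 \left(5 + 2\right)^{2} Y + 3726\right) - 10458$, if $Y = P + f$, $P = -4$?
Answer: $-6732$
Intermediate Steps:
$Y = 0$ ($Y = -4 + 4 = 0$)
$\left(- 13 \left(5 + 2\right)^{2} Y + 3726\right) - 10458 = \left(- 13 \left(5 + 2\right)^{2} \cdot 0 + 3726\right) - 10458 = \left(- 13 \cdot 7^{2} \cdot 0 + 3726\right) - 10458 = \left(\left(-13\right) 49 \cdot 0 + 3726\right) - 10458 = \left(\left(-637\right) 0 + 3726\right) - 10458 = \left(0 + 3726\right) - 10458 = 3726 - 10458 = -6732$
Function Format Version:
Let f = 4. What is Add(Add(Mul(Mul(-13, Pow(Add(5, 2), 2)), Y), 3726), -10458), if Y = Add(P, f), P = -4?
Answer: -6732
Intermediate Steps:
Y = 0 (Y = Add(-4, 4) = 0)
Add(Add(Mul(Mul(-13, Pow(Add(5, 2), 2)), Y), 3726), -10458) = Add(Add(Mul(Mul(-13, Pow(Add(5, 2), 2)), 0), 3726), -10458) = Add(Add(Mul(Mul(-13, Pow(7, 2)), 0), 3726), -10458) = Add(Add(Mul(Mul(-13, 49), 0), 3726), -10458) = Add(Add(Mul(-637, 0), 3726), -10458) = Add(Add(0, 3726), -10458) = Add(3726, -10458) = -6732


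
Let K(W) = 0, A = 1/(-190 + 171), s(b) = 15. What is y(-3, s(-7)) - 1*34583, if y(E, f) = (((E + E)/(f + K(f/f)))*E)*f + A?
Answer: -656736/19 ≈ -34565.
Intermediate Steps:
A = -1/19 (A = 1/(-19) = -1/19 ≈ -0.052632)
y(E, f) = -1/19 + 2*E² (y(E, f) = (((E + E)/(f + 0))*E)*f - 1/19 = (((2*E)/f)*E)*f - 1/19 = ((2*E/f)*E)*f - 1/19 = (2*E²/f)*f - 1/19 = 2*E² - 1/19 = -1/19 + 2*E²)
y(-3, s(-7)) - 1*34583 = (-1/19 + 2*(-3)²) - 1*34583 = (-1/19 + 2*9) - 34583 = (-1/19 + 18) - 34583 = 341/19 - 34583 = -656736/19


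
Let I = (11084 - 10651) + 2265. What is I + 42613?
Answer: 45311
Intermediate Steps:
I = 2698 (I = 433 + 2265 = 2698)
I + 42613 = 2698 + 42613 = 45311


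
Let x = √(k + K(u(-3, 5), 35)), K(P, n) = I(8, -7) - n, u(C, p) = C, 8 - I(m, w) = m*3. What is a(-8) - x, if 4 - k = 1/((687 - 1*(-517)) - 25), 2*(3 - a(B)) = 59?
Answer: -53/2 - I*√7259234/393 ≈ -26.5 - 6.8557*I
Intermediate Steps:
I(m, w) = 8 - 3*m (I(m, w) = 8 - m*3 = 8 - 3*m)
a(B) = -53/2 (a(B) = 3 - ½*59 = 3 - 59/2 = -53/2)
K(P, n) = -16 - n (K(P, n) = (8 - 3*8) - n = (8 - 24) - n = -16 - n)
k = 4715/1179 (k = 4 - 1/((687 - 1*(-517)) - 25) = 4 - 1/((687 + 517) - 25) = 4 - 1/(1204 - 25) = 4 - 1/1179 = 4715/1179 ≈ 3.9992)
x = I*√7259234/393 (x = √(4715/1179 + (-16 - 1*35)) = √(4715/1179 + (-16 - 35)) = √(4715/1179 - 51) = √(-55414/1179) = I*√7259234/393 ≈ 6.8557*I)
a(-8) - x = -53/2 - I*√7259234/393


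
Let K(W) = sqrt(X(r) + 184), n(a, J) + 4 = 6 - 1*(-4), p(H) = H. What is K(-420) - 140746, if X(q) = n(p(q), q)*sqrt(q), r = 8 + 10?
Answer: -140746 + sqrt(184 + 18*sqrt(2)) ≈ -1.4073e+5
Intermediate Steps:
n(a, J) = 6 (n(a, J) = -4 + (6 - 1*(-4)) = -4 + (6 + 4) = -4 + 10 = 6)
r = 18
X(q) = 6*sqrt(q)
K(W) = sqrt(184 + 18*sqrt(2)) (K(W) = sqrt(6*sqrt(18) + 184) = sqrt(6*(3*sqrt(2)) + 184) = sqrt(18*sqrt(2) + 184) = sqrt(184 + 18*sqrt(2)))
K(-420) - 140746 = sqrt(184 + 18*sqrt(2)) - 140746 = -140746 + sqrt(184 + 18*sqrt(2))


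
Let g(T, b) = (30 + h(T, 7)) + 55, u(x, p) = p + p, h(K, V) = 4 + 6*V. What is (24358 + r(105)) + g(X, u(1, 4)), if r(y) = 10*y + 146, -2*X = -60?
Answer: 25685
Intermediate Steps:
u(x, p) = 2*p
X = 30 (X = -½*(-60) = 30)
r(y) = 146 + 10*y
g(T, b) = 131 (g(T, b) = (30 + (4 + 6*7)) + 55 = (30 + (4 + 42)) + 55 = (30 + 46) + 55 = 76 + 55 = 131)
(24358 + r(105)) + g(X, u(1, 4)) = (24358 + (146 + 10*105)) + 131 = (24358 + (146 + 1050)) + 131 = (24358 + 1196) + 131 = 25554 + 131 = 25685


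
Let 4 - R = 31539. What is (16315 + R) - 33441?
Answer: -48661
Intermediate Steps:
R = -31535 (R = 4 - 1*31539 = 4 - 31539 = -31535)
(16315 + R) - 33441 = (16315 - 31535) - 33441 = -15220 - 33441 = -48661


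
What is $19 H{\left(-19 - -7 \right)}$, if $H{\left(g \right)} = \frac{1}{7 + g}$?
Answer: $- \frac{19}{5} \approx -3.8$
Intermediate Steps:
$19 H{\left(-19 - -7 \right)} = \frac{19}{7 - 12} = \frac{19}{-5} = 19 \left(- \frac{1}{5}\right) = - \frac{19}{5}$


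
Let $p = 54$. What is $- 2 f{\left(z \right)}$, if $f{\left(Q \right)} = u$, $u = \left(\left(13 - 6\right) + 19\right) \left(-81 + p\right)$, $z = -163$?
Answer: $1404$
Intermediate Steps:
$u = -702$ ($u = \left(\left(13 - 6\right) + 19\right) \left(-81 + 54\right) = \left(7 + 19\right) \left(-27\right) = 26 \left(-27\right) = -702$)
$f{\left(Q \right)} = -702$
$- 2 f{\left(z \right)} = \left(-2\right) \left(-702\right) = 1404$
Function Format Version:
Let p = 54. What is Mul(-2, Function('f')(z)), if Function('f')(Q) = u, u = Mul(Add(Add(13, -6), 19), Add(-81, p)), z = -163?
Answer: 1404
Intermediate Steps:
u = -702 (u = Mul(Add(Add(13, -6), 19), Add(-81, 54)) = Mul(Add(7, 19), -27) = Mul(26, -27) = -702)
Function('f')(Q) = -702
Mul(-2, Function('f')(z)) = Mul(-2, -702) = 1404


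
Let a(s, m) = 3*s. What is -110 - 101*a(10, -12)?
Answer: -3140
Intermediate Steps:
-110 - 101*a(10, -12) = -110 - 303*10 = -110 - 101*30 = -110 - 3030 = -3140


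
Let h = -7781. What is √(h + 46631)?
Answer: 5*√1554 ≈ 197.10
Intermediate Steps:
√(h + 46631) = √(-7781 + 46631) = √38850 = 5*√1554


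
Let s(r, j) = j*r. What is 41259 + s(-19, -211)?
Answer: 45268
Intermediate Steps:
41259 + s(-19, -211) = 41259 - 211*(-19) = 41259 + 4009 = 45268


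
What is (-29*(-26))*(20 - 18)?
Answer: 1508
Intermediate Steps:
(-29*(-26))*(20 - 18) = 754*2 = 1508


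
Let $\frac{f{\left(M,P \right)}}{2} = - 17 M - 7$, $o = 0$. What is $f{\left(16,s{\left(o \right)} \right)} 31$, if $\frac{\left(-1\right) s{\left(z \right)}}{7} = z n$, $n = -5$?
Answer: $-17298$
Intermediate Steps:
$s{\left(z \right)} = 35 z$ ($s{\left(z \right)} = - 7 z \left(-5\right) = - 7 \left(- 5 z\right) = 35 z$)
$f{\left(M,P \right)} = -14 - 34 M$ ($f{\left(M,P \right)} = 2 \left(- 17 M - 7\right) = 2 \left(-7 - 17 M\right) = -14 - 34 M$)
$f{\left(16,s{\left(o \right)} \right)} 31 = \left(-14 - 544\right) 31 = \left(-558\right) 31 = -17298$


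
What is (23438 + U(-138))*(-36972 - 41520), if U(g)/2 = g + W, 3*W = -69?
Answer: -1814421072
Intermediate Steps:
W = -23 (W = (⅓)*(-69) = -23)
U(g) = -46 + 2*g (U(g) = 2*(g - 23) = 2*(-23 + g) = -46 + 2*g)
(23438 + U(-138))*(-36972 - 41520) = (23438 + (-46 + 2*(-138)))*(-36972 - 41520) = (23438 + (-46 - 276))*(-78492) = (23438 - 322)*(-78492) = 23116*(-78492) = -1814421072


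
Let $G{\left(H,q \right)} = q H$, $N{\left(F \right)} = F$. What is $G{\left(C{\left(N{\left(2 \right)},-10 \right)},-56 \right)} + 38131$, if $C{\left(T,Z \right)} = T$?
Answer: $38019$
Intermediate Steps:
$G{\left(H,q \right)} = H q$
$G{\left(C{\left(N{\left(2 \right)},-10 \right)},-56 \right)} + 38131 = 2 \left(-56\right) + 38131 = -112 + 38131 = 38019$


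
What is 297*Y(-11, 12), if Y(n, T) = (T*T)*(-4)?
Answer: -171072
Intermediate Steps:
Y(n, T) = -4*T**2 (Y(n, T) = T**2*(-4) = -4*T**2)
297*Y(-11, 12) = 297*(-4*12**2) = 297*(-4*144) = 297*(-576) = -171072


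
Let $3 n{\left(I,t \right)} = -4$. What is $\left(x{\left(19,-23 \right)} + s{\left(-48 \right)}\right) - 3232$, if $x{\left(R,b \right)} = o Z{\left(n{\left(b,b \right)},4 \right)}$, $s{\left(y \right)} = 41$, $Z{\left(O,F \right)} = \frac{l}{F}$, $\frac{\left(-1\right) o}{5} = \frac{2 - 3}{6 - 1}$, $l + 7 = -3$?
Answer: $- \frac{6387}{2} \approx -3193.5$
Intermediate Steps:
$n{\left(I,t \right)} = - \frac{4}{3}$ ($n{\left(I,t \right)} = \frac{1}{3} \left(-4\right) = - \frac{4}{3}$)
$l = -10$ ($l = -7 - 3 = -10$)
$o = 1$ ($o = - 5 \frac{2 - 3}{6 - 1} = - 5 \left(- \frac{1}{5}\right) = - 5 \left(\left(-1\right) \frac{1}{5}\right) = \left(-5\right) \left(- \frac{1}{5}\right) = 1$)
$Z{\left(O,F \right)} = - \frac{10}{F}$
$x{\left(R,b \right)} = - \frac{5}{2}$ ($x{\left(R,b \right)} = 1 \left(- \frac{10}{4}\right) = 1 \left(\left(-10\right) \frac{1}{4}\right) = 1 \left(- \frac{5}{2}\right) = - \frac{5}{2}$)
$\left(x{\left(19,-23 \right)} + s{\left(-48 \right)}\right) - 3232 = \left(- \frac{5}{2} + 41\right) - 3232 = \frac{77}{2} - 3232 = - \frac{6387}{2}$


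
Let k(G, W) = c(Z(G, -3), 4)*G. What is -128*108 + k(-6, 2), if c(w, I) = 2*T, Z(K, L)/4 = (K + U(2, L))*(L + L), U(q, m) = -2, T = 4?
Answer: -13872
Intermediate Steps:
Z(K, L) = 8*L*(-2 + K) (Z(K, L) = 4*((K - 2)*(L + L)) = 4*((-2 + K)*(2*L)) = 4*(2*L*(-2 + K)) = 8*L*(-2 + K))
c(w, I) = 8 (c(w, I) = 2*4 = 8)
k(G, W) = 8*G
-128*108 + k(-6, 2) = -128*108 + 8*(-6) = -13824 - 48 = -13872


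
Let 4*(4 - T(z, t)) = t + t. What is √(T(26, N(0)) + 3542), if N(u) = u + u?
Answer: 3*√394 ≈ 59.548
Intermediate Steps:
N(u) = 2*u
T(z, t) = 4 - t/2 (T(z, t) = 4 - (t + t)/4 = 4 - t/2)
√(T(26, N(0)) + 3542) = √((4 - 0) + 3542) = √((4 - ½*0) + 3542) = √((4 + 0) + 3542) = √(4 + 3542) = √3546 = 3*√394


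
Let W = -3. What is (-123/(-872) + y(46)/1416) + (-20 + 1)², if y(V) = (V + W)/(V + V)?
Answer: 5128080547/14199648 ≈ 361.14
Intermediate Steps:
y(V) = (-3 + V)/(2*V) (y(V) = (V - 3)/(V + V) = (-3 + V)/((2*V)) = (-3 + V)*(1/(2*V)) = (-3 + V)/(2*V))
(-123/(-872) + y(46)/1416) + (-20 + 1)² = (-123/(-872) + ((½)*(-3 + 46)/46)/1416) + (-20 + 1)² = (-123*(-1/872) + ((½)*(1/46)*43)*(1/1416)) + (-19)² = (123/872 + (43/92)*(1/1416)) + 361 = (123/872 + 43/130272) + 361 = 2007619/14199648 + 361 = 5128080547/14199648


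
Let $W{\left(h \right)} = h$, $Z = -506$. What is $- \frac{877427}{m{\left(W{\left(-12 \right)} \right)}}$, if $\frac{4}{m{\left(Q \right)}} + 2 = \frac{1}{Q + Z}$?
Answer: $\frac{909891799}{2072} \approx 4.3914 \cdot 10^{5}$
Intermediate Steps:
$m{\left(Q \right)} = \frac{4}{-2 + \frac{1}{-506 + Q}}$ ($m{\left(Q \right)} = \frac{4}{-2 + \frac{1}{Q - 506}} = \frac{4}{-2 + \frac{1}{-506 + Q}}$)
$- \frac{877427}{m{\left(W{\left(-12 \right)} \right)}} = - \frac{877427}{4 \frac{1}{-1013 + 2 \left(-12\right)} \left(506 - -12\right)} = - \frac{877427}{4 \frac{1}{-1013 - 24} \left(506 + 12\right)} = - \frac{877427}{4 \frac{1}{-1037} \cdot 518} = - \frac{877427}{4 \left(- \frac{1}{1037}\right) 518} = - \frac{877427}{- \frac{2072}{1037}} = \left(-877427\right) \left(- \frac{1037}{2072}\right) = \frac{909891799}{2072}$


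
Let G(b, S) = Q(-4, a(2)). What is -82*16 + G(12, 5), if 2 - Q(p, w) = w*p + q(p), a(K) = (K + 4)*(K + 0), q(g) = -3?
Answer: -1259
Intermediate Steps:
a(K) = K*(4 + K) (a(K) = (4 + K)*K = K*(4 + K))
Q(p, w) = 5 - p*w (Q(p, w) = 2 - (w*p - 3) = 2 - (p*w - 3) = 2 - (-3 + p*w) = 2 + (3 - p*w) = 5 - p*w)
G(b, S) = 53 (G(b, S) = 5 - 1*(-4)*2*(4 + 2) = 5 - 1*(-4)*2*6 = 5 - 1*(-4)*12 = 5 + 48 = 53)
-82*16 + G(12, 5) = -82*16 + 53 = -1312 + 53 = -1259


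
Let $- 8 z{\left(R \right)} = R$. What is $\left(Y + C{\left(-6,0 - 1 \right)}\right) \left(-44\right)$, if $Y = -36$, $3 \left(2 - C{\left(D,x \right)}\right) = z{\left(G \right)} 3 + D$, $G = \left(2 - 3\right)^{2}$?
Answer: $\frac{2805}{2} \approx 1402.5$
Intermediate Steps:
$G = 1$ ($G = \left(-1\right)^{2} = 1$)
$z{\left(R \right)} = - \frac{R}{8}$
$C{\left(D,x \right)} = \frac{17}{8} - \frac{D}{3}$ ($C{\left(D,x \right)} = 2 - \frac{\left(- \frac{1}{8}\right) 1 \cdot 3 + D}{3} = 2 - \frac{\left(- \frac{1}{8}\right) 3 + D}{3} = 2 - \frac{- \frac{3}{8} + D}{3} = 2 - \left(- \frac{1}{8} + \frac{D}{3}\right) = \frac{17}{8} - \frac{D}{3}$)
$\left(Y + C{\left(-6,0 - 1 \right)}\right) \left(-44\right) = \left(-36 + \left(\frac{17}{8} - -2\right)\right) \left(-44\right) = \left(-36 + \left(\frac{17}{8} + 2\right)\right) \left(-44\right) = \left(-36 + \frac{33}{8}\right) \left(-44\right) = \left(- \frac{255}{8}\right) \left(-44\right) = \frac{2805}{2}$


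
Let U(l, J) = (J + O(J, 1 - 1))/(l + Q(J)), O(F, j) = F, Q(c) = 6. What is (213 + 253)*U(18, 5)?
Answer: 1165/6 ≈ 194.17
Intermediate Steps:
U(l, J) = 2*J/(6 + l) (U(l, J) = (J + J)/(l + 6) = (2*J)/(6 + l) = 2*J/(6 + l))
(213 + 253)*U(18, 5) = (213 + 253)*(2*5/(6 + 18)) = 466*(2*5/24) = 466*(2*5*(1/24)) = 466*(5/12) = 1165/6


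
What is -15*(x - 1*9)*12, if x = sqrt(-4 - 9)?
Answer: 1620 - 180*I*sqrt(13) ≈ 1620.0 - 649.0*I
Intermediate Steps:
x = I*sqrt(13) (x = sqrt(-13) = I*sqrt(13) ≈ 3.6056*I)
-15*(x - 1*9)*12 = -15*(I*sqrt(13) - 1*9)*12 = -15*(I*sqrt(13) - 9)*12 = -15*(-9 + I*sqrt(13))*12 = (135 - 15*I*sqrt(13))*12 = 1620 - 180*I*sqrt(13)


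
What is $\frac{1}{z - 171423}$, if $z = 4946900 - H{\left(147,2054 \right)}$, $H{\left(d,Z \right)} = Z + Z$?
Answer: $\frac{1}{4771369} \approx 2.0958 \cdot 10^{-7}$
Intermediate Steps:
$H{\left(d,Z \right)} = 2 Z$
$z = 4942792$ ($z = 4946900 - 2 \cdot 2054 = 4946900 - 4108 = 4942792$)
$\frac{1}{z - 171423} = \frac{1}{4942792 - 171423} = \frac{1}{4771369}$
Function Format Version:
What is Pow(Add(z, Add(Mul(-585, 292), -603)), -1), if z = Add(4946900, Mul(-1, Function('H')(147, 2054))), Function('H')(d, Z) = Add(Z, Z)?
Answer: Rational(1, 4771369) ≈ 2.0958e-7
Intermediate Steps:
Function('H')(d, Z) = Mul(2, Z)
z = 4942792 (z = Add(4946900, Mul(-1, Mul(2, 2054))) = Add(4946900, Mul(-1, 4108)) = Add(4946900, -4108) = 4942792)
Pow(Add(z, Add(Mul(-585, 292), -603)), -1) = Pow(Add(4942792, Add(Mul(-585, 292), -603)), -1) = Pow(Add(4942792, Add(-170820, -603)), -1) = Pow(Add(4942792, -171423), -1) = Pow(4771369, -1) = Rational(1, 4771369)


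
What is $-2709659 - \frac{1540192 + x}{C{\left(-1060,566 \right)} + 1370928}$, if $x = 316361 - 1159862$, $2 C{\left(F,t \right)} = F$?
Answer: $- \frac{3713311970973}{1370398} \approx -2.7097 \cdot 10^{6}$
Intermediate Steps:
$C{\left(F,t \right)} = \frac{F}{2}$
$x = -843501$ ($x = 316361 - 1159862 = -843501$)
$-2709659 - \frac{1540192 + x}{C{\left(-1060,566 \right)} + 1370928} = -2709659 - \frac{1540192 - 843501}{\frac{1}{2} \left(-1060\right) + 1370928} = -2709659 - \frac{696691}{-530 + 1370928} = -2709659 - \frac{696691}{1370398} = - \frac{3713311970973}{1370398}$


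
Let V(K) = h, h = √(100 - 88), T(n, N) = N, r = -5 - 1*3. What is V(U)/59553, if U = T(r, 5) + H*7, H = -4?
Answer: 2*√3/59553 ≈ 5.8168e-5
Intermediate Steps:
r = -8 (r = -5 - 3 = -8)
U = -23 (U = 5 - 4*7 = 5 - 28 = -23)
h = 2*√3 (h = √12 = 2*√3 ≈ 3.4641)
V(K) = 2*√3
V(U)/59553 = (2*√3)/59553 = (2*√3)*(1/59553) = 2*√3/59553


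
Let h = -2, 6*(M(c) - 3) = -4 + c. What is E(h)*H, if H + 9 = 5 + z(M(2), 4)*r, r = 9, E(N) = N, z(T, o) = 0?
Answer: 8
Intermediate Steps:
M(c) = 7/3 + c/6 (M(c) = 3 + (-4 + c)/6 = 3 + (-⅔ + c/6) = 7/3 + c/6)
H = -4 (H = -9 + (5 + 0*9) = -9 + (5 + 0) = -9 + 5 = -4)
E(h)*H = -2*(-4) = 8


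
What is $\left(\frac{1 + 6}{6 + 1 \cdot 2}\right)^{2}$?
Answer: $\frac{49}{64} \approx 0.76563$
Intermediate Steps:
$\left(\frac{1 + 6}{6 + 1 \cdot 2}\right)^{2} = \left(\frac{7}{6 + 2}\right)^{2} = \left(\frac{7}{8}\right)^{2} = \frac{49}{64}$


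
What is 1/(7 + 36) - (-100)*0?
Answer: 1/43 ≈ 0.023256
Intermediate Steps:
1/(7 + 36) - (-100)*0 = 1/43 - 25*0 = 1/43 + 0 = 1/43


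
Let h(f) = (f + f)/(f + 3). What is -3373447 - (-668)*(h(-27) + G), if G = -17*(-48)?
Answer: -2826856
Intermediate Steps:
h(f) = 2*f/(3 + f) (h(f) = (2*f)/(3 + f) = 2*f/(3 + f))
G = 816
-3373447 - (-668)*(h(-27) + G) = -3373447 - (-668)*(2*(-27)/(3 - 27) + 816) = -3373447 - (-668)*(2*(-27)/(-24) + 816) = -3373447 - (-668)*(2*(-27)*(-1/24) + 816) = -3373447 - (-668)*(9/4 + 816) = -3373447 - (-668)*3273/4 = -3373447 - 1*(-546591) = -3373447 + 546591 = -2826856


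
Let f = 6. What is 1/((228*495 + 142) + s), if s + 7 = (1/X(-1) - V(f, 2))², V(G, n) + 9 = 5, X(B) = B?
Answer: 1/113004 ≈ 8.8492e-6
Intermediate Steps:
V(G, n) = -4 (V(G, n) = -9 + 5 = -4)
s = 2 (s = -7 + (1/(-1) - 1*(-4))² = -7 + (-1 + 4)² = -7 + 3² = -7 + 9 = 2)
1/((228*495 + 142) + s) = 1/((228*495 + 142) + 2) = 1/((112860 + 142) + 2) = 1/(113002 + 2) = 1/113004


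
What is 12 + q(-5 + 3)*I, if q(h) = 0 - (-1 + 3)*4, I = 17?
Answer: -124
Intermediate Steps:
q(h) = -8 (q(h) = 0 - 2*4 = 0 - 1*8 = 0 - 8 = -8)
12 + q(-5 + 3)*I = 12 - 8*17 = 12 - 136 = -124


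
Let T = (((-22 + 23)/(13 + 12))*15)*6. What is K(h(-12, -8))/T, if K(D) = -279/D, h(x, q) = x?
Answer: 155/24 ≈ 6.4583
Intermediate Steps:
T = 18/5 (T = ((1/25)*15)*6 = (3/5)*6 = 18/5 ≈ 3.6000)
K(h(-12, -8))/T = (-279/(-12))/(18/5) = -279*(-1/12)*(5/18) = (93/4)*(5/18) = 155/24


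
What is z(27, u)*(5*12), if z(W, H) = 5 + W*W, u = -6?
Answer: 44040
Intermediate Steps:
z(W, H) = 5 + W**2
z(27, u)*(5*12) = (5 + 27**2)*(5*12) = (5 + 729)*60 = 734*60 = 44040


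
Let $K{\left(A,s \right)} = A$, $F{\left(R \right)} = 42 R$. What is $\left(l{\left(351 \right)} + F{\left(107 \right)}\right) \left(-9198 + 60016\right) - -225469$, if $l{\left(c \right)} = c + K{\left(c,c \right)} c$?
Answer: $6507267097$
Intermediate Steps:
$l{\left(c \right)} = c + c^{2}$ ($l{\left(c \right)} = c + c c = c + c^{2}$)
$\left(l{\left(351 \right)} + F{\left(107 \right)}\right) \left(-9198 + 60016\right) - -225469 = \left(351 \left(1 + 351\right) + 42 \cdot 107\right) \left(-9198 + 60016\right) - -225469 = \left(351 \cdot 352 + 4494\right) 50818 + 225469 = \left(123552 + 4494\right) 50818 + 225469 = 128046 \cdot 50818 + 225469 = 6507041628 + 225469 = 6507267097$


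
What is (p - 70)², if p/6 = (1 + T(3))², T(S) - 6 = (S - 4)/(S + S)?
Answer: 1590121/36 ≈ 44170.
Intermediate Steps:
T(S) = 6 + (-4 + S)/(2*S) (T(S) = 6 + (S - 4)/(S + S) = 6 + (-4 + S)/((2*S)) = 6 + (-4 + S)*(1/(2*S)) = 6 + (-4 + S)/(2*S))
p = 1681/6 (p = 6*(1 + (13/2 - 2/3))² = 6*(1 + (13/2 - 2*⅓))² = 6*(1 + (13/2 - ⅔))² = 6*(1 + 35/6)² = 6*(41/6)² = 6*(1681/36) = 1681/6 ≈ 280.17)
(p - 70)² = (1681/6 - 70)² = (1261/6)² = 1590121/36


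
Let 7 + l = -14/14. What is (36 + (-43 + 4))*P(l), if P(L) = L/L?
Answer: -3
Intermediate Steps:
l = -8 (l = -7 - 14/14 = -7 - 14*1/14 = -7 - 1 = -8)
P(L) = 1
(36 + (-43 + 4))*P(l) = (36 + (-43 + 4))*1 = (36 - 39)*1 = -3*1 = -3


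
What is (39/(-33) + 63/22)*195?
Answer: 7215/22 ≈ 327.95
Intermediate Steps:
(39/(-33) + 63/22)*195 = (39*(-1/33) + 63*(1/22))*195 = (-13/11 + 63/22)*195 = (37/22)*195 = 7215/22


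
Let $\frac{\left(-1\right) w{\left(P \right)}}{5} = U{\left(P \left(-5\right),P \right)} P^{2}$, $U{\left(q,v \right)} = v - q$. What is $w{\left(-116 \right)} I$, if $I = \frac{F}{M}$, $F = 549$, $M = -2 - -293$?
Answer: $\frac{8569319040}{97} \approx 8.8344 \cdot 10^{7}$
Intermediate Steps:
$M = 291$ ($M = -2 + 293 = 291$)
$w{\left(P \right)} = - 30 P^{3}$ ($w{\left(P \right)} = - 5 \left(P - P \left(-5\right)\right) P^{2} = - 5 \left(P - - 5 P\right) P^{2} = - 5 \left(P + 5 P\right) P^{2} = - 5 \cdot 6 P P^{2} = - 5 \cdot 6 P^{3} = - 30 P^{3}$)
$I = \frac{183}{97}$ ($I = \frac{549}{291} = 549 \cdot \frac{1}{291} = \frac{183}{97} \approx 1.8866$)
$w{\left(-116 \right)} I = - 30 \left(-116\right)^{3} \cdot \frac{183}{97} = \left(-30\right) \left(-1560896\right) \frac{183}{97} = 46826880 \cdot \frac{183}{97} = \frac{8569319040}{97}$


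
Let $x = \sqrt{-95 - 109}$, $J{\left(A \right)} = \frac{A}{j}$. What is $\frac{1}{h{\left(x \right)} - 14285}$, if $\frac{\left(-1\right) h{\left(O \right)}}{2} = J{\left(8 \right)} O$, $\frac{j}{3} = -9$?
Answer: $- \frac{3471255}{49586895083} - \frac{288 i \sqrt{51}}{49586895083} \approx -7.0003 \cdot 10^{-5} - 4.1477 \cdot 10^{-8} i$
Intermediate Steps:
$j = -27$ ($j = 3 \left(-9\right) = -27$)
$J{\left(A \right)} = - \frac{A}{27}$ ($J{\left(A \right)} = \frac{A}{-27} = A \left(- \frac{1}{27}\right) = - \frac{A}{27}$)
$x = 2 i \sqrt{51}$ ($x = \sqrt{-204} = 2 i \sqrt{51} \approx 14.283 i$)
$h{\left(O \right)} = \frac{16 O}{27}$ ($h{\left(O \right)} = - 2 \left(- \frac{1}{27}\right) 8 O = - 2 \left(- \frac{8 O}{27}\right) = \frac{16 O}{27}$)
$\frac{1}{h{\left(x \right)} - 14285} = \frac{1}{\frac{16 \cdot 2 i \sqrt{51}}{27} - 14285} = \frac{1}{\frac{32 i \sqrt{51}}{27} - 14285} = \frac{1}{-14285 + \frac{32 i \sqrt{51}}{27}}$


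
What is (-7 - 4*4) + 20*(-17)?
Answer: -363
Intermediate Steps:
(-7 - 4*4) + 20*(-17) = (-7 - 1*16) - 340 = (-7 - 16) - 340 = -23 - 340 = -363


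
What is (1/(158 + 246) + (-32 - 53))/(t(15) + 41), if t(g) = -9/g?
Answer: -171695/81608 ≈ -2.1039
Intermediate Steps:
(1/(158 + 246) + (-32 - 53))/(t(15) + 41) = (1/(158 + 246) + (-32 - 53))/(-9/15 + 41) = (1/404 - 85)/(-9*1/15 + 41) = (1/404 - 85)/(-⅗ + 41) = -34339/(404*202/5) = -34339/404*5/202 = -171695/81608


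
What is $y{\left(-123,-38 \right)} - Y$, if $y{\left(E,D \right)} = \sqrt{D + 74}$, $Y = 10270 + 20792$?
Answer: $-31056$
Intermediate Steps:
$Y = 31062$
$y{\left(E,D \right)} = \sqrt{74 + D}$
$y{\left(-123,-38 \right)} - Y = \sqrt{74 - 38} - 31062 = \sqrt{36} - 31062 = 6 - 31062 = -31056$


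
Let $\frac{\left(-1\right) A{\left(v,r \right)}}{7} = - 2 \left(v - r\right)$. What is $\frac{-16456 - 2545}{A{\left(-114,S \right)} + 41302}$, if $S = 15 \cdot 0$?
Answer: $- \frac{19001}{39706} \approx -0.47854$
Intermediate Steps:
$S = 0$
$A{\left(v,r \right)} = - 14 r + 14 v$ ($A{\left(v,r \right)} = - 7 \left(- 2 \left(v - r\right)\right) = - 7 \left(- 2 v + 2 r\right) = - 14 r + 14 v$)
$\frac{-16456 - 2545}{A{\left(-114,S \right)} + 41302} = \frac{-16456 - 2545}{\left(\left(-14\right) 0 + 14 \left(-114\right)\right) + 41302} = - \frac{19001}{\left(0 - 1596\right) + 41302} = - \frac{19001}{-1596 + 41302} = - \frac{19001}{39706}$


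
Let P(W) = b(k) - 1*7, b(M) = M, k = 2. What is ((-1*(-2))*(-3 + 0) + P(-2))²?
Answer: 121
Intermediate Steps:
P(W) = -5 (P(W) = 2 - 1*7 = 2 - 7 = -5)
((-1*(-2))*(-3 + 0) + P(-2))² = ((-1*(-2))*(-3 + 0) - 5)² = (2*(-3) - 5)² = (-6 - 5)² = (-11)² = 121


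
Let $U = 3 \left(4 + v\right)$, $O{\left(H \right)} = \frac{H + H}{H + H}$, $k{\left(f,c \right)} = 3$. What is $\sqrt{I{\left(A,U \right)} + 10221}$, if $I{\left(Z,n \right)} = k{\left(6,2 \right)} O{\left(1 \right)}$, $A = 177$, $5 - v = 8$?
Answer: $12 \sqrt{71} \approx 101.11$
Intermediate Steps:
$v = -3$ ($v = 5 - 8 = -3$)
$O{\left(H \right)} = 1$ ($O{\left(H \right)} = \frac{2 H}{2 H} = 2 H \frac{1}{2 H} = 1$)
$U = 3$ ($U = 3 \left(4 - 3\right) = 3 \cdot 1 = 3$)
$I{\left(Z,n \right)} = 3$ ($I{\left(Z,n \right)} = 3 \cdot 1 = 3$)
$\sqrt{I{\left(A,U \right)} + 10221} = \sqrt{3 + 10221} = \sqrt{10224} = 12 \sqrt{71}$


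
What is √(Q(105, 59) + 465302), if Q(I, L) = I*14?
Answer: 2*√116693 ≈ 683.21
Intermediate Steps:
Q(I, L) = 14*I
√(Q(105, 59) + 465302) = √(14*105 + 465302) = √(1470 + 465302) = √466772 = 2*√116693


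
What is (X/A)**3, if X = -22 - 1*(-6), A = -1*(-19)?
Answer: -4096/6859 ≈ -0.59717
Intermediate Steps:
A = 19
X = -16 (X = -22 + 6 = -16)
(X/A)**3 = (-16/19)**3 = -4096/6859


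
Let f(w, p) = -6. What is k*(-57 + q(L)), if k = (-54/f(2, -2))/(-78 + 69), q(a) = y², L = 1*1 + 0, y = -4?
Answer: 41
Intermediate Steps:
L = 1 (L = 1 + 0 = 1)
q(a) = 16 (q(a) = (-4)² = 16)
k = -1 (k = (-54/(-6))/(-78 + 69) = -54*(-⅙)/(-9) = 9*(-⅑) = -1)
k*(-57 + q(L)) = -(-57 + 16) = -1*(-41) = 41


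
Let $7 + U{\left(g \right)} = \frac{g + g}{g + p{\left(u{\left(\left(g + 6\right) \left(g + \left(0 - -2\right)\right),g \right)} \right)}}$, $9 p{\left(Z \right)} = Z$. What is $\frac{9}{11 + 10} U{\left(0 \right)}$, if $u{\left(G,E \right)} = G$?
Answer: $-3$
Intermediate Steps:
$p{\left(Z \right)} = \frac{Z}{9}$
$U{\left(g \right)} = -7 + \frac{2 g}{g + \frac{\left(2 + g\right) \left(6 + g\right)}{9}}$ ($U{\left(g \right)} = -7 + \frac{g + g}{g + \frac{\left(g + 6\right) \left(g + \left(0 - -2\right)\right)}{9}} = -7 + \frac{2 g}{g + \frac{\left(6 + g\right) \left(g + \left(0 + 2\right)\right)}{9}} = -7 + \frac{2 g}{g + \frac{\left(6 + g\right) \left(g + 2\right)}{9}} = -7 + \frac{2 g}{g + \frac{\left(6 + g\right) \left(2 + g\right)}{9}} = -7 + \frac{2 g}{g + \frac{\left(2 + g\right) \left(6 + g\right)}{9}}$)
$\frac{9}{11 + 10} U{\left(0 \right)} = \frac{9}{11 + 10} \frac{-84 - 0 - 7 \cdot 0^{2}}{12 + 0^{2} + 17 \cdot 0} = \frac{9}{21} \frac{-84 + 0 - 0}{12 + 0 + 0} = 9 \cdot \frac{1}{21} \frac{-84 + 0 + 0}{12} = \frac{3 \cdot \frac{1}{12} \left(-84\right)}{7} = \frac{3}{7} \left(-7\right) = -3$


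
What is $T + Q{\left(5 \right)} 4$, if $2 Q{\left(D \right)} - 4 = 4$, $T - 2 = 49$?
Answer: $67$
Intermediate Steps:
$T = 51$ ($T = 2 + 49 = 51$)
$Q{\left(D \right)} = 4$ ($Q{\left(D \right)} = 2 + \frac{1}{2} \cdot 4 = 2 + 2 = 4$)
$T + Q{\left(5 \right)} 4 = 51 + 4 \cdot 4 = 51 + 16 = 67$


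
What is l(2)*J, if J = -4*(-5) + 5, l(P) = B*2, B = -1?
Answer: -50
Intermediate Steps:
l(P) = -2 (l(P) = -1*2 = -2)
J = 25 (J = 20 + 5 = 25)
l(2)*J = -2*25 = -50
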